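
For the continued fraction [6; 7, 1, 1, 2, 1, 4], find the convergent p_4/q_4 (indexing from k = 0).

233/38

Using pₖ = aₖpₖ₋₁ + pₖ₋₂, qₖ = aₖqₖ₋₁ + qₖ₋₂ (with p₋₁=1, p₋₂=0, q₋₁=0, q₋₂=1):
  k=0: a=6, p=6, q=1
  k=1: a=7, p=43, q=7
  k=2: a=1, p=49, q=8
  k=3: a=1, p=92, q=15
  k=4: a=2, p=233, q=38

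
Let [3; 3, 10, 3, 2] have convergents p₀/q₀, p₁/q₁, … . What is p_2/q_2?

Using pₖ = aₖpₖ₋₁ + pₖ₋₂, qₖ = aₖqₖ₋₁ + qₖ₋₂ (with p₋₁=1, p₋₂=0, q₋₁=0, q₋₂=1):
  k=0: a=3, p=3, q=1
  k=1: a=3, p=10, q=3
  k=2: a=10, p=103, q=31

103/31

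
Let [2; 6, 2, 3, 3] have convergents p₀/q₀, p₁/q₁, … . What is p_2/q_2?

Using pₖ = aₖpₖ₋₁ + pₖ₋₂, qₖ = aₖqₖ₋₁ + qₖ₋₂ (with p₋₁=1, p₋₂=0, q₋₁=0, q₋₂=1):
  k=0: a=2, p=2, q=1
  k=1: a=6, p=13, q=6
  k=2: a=2, p=28, q=13

28/13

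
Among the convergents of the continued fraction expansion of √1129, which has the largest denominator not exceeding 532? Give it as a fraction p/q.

11357/338

√1129 = [33; 1, 1, 1, 1, 66, …] (period length 5).
Convergents:
  p_0/q_0 = 33/1
  p_1/q_1 = 34/1
  p_2/q_2 = 67/2
  p_3/q_3 = 101/3
  p_4/q_4 = 168/5
  p_5/q_5 = 11189/333
  p_6/q_6 = 11357/338
  p_7/q_7 = 22546/671
q_6 = 338 ≤ 532 < 671 = q_7, so the answer is 11357/338.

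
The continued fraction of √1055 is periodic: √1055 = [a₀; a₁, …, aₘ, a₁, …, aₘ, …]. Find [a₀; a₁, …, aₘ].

[32; 2, 12, 2, 64]

a₀ = ⌊√1055⌋ = 32.
With m₀=0, d₀=1 and mₖ₊₁ = dₖaₖ − mₖ, dₖ₊₁ = (n − mₖ₊₁²)/dₖ, aₖ₊₁ = ⌊(a₀+mₖ₊₁)/dₖ₊₁⌋:
  k=1: m=32, d=31, a=2
  k=2: m=30, d=5, a=12
  k=3: m=30, d=31, a=2
  k=4: m=32, d=1, a=64
d=1 and a=2a₀=64 at k=4, so the next step gives (m, d) = (32, 31) again — its k=1 value — and the period has length 4.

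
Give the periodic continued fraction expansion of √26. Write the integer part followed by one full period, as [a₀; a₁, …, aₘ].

[5; 10]

a₀ = ⌊√26⌋ = 5.
With m₀=0, d₀=1 and mₖ₊₁ = dₖaₖ − mₖ, dₖ₊₁ = (n − mₖ₊₁²)/dₖ, aₖ₊₁ = ⌊(a₀+mₖ₊₁)/dₖ₊₁⌋:
  k=1: m=5, d=1, a=10
d=1 and a=2a₀=10 at k=1, so the next step gives (m, d) = (5, 1) again — its k=1 value — and the period has length 1.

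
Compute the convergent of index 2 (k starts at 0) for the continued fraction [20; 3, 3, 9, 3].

203/10

Using pₖ = aₖpₖ₋₁ + pₖ₋₂, qₖ = aₖqₖ₋₁ + qₖ₋₂ (with p₋₁=1, p₋₂=0, q₋₁=0, q₋₂=1):
  k=0: a=20, p=20, q=1
  k=1: a=3, p=61, q=3
  k=2: a=3, p=203, q=10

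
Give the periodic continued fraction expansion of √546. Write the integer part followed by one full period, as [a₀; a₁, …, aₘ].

a₀ = ⌊√546⌋ = 23.
With m₀=0, d₀=1 and mₖ₊₁ = dₖaₖ − mₖ, dₖ₊₁ = (n − mₖ₊₁²)/dₖ, aₖ₊₁ = ⌊(a₀+mₖ₊₁)/dₖ₊₁⌋:
  k=1: m=23, d=17, a=2
  k=2: m=11, d=25, a=1
  k=3: m=14, d=14, a=2
  k=4: m=14, d=25, a=1
  k=5: m=11, d=17, a=2
  k=6: m=23, d=1, a=46
d=1 and a=2a₀=46 at k=6, so the next step gives (m, d) = (23, 17) again — its k=1 value — and the period has length 6.

[23; 2, 1, 2, 1, 2, 46]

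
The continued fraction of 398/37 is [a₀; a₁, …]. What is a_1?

1

398 = 10·37 + 28   →  a_0 = 10
37 = 1·28 + 9   →  a_1 = 1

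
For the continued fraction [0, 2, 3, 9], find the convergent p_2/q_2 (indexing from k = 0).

3/7

Using pₖ = aₖpₖ₋₁ + pₖ₋₂, qₖ = aₖqₖ₋₁ + qₖ₋₂ (with p₋₁=1, p₋₂=0, q₋₁=0, q₋₂=1):
  k=0: a=0, p=0, q=1
  k=1: a=2, p=1, q=2
  k=2: a=3, p=3, q=7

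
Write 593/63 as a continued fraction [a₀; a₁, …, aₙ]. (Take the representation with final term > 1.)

[9; 2, 2, 2, 1, 3]

593 = 9*63 + 26
63 = 2*26 + 11
26 = 2*11 + 4
11 = 2*4 + 3
4 = 1*3 + 1
3 = 3*1 + 0  (stop)
So 593/63 = [9; 2, 2, 2, 1, 3].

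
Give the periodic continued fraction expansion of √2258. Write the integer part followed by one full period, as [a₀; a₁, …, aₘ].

[47; 1, 1, 13, 13, 1, 1, 94]

a₀ = ⌊√2258⌋ = 47.
With m₀=0, d₀=1 and mₖ₊₁ = dₖaₖ − mₖ, dₖ₊₁ = (n − mₖ₊₁²)/dₖ, aₖ₊₁ = ⌊(a₀+mₖ₊₁)/dₖ₊₁⌋:
  k=1: m=47, d=49, a=1
  k=2: m=2, d=46, a=1
  k=3: m=44, d=7, a=13
  k=4: m=47, d=7, a=13
  k=5: m=44, d=46, a=1
  k=6: m=2, d=49, a=1
  k=7: m=47, d=1, a=94
d=1 and a=2a₀=94 at k=7, so the next step gives (m, d) = (47, 49) again — its k=1 value — and the period has length 7.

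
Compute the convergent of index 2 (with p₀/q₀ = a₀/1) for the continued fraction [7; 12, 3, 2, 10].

Using pₖ = aₖpₖ₋₁ + pₖ₋₂, qₖ = aₖqₖ₋₁ + qₖ₋₂ (with p₋₁=1, p₋₂=0, q₋₁=0, q₋₂=1):
  k=0: a=7, p=7, q=1
  k=1: a=12, p=85, q=12
  k=2: a=3, p=262, q=37

262/37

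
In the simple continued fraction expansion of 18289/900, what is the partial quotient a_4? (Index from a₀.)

3

18289 = 20·900 + 289   →  a_0 = 20
900 = 3·289 + 33   →  a_1 = 3
289 = 8·33 + 25   →  a_2 = 8
33 = 1·25 + 8   →  a_3 = 1
25 = 3·8 + 1   →  a_4 = 3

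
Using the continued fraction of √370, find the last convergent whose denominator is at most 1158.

√370 = [19; 4, 4, 38, …] (period length 3).
Convergents:
  p_0/q_0 = 19/1
  p_1/q_1 = 77/4
  p_2/q_2 = 327/17
  p_3/q_3 = 12503/650
  p_4/q_4 = 50339/2617
q_3 = 650 ≤ 1158 < 2617 = q_4, so the answer is 12503/650.

12503/650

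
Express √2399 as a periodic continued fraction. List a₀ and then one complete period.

[48; 1, 47, 1, 96]

a₀ = ⌊√2399⌋ = 48.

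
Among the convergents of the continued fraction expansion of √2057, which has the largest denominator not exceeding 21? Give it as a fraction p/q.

771/17

√2057 = [45; 2, 1, 4, 1, 2, 90, …] (period length 6).
Convergents:
  p_0/q_0 = 45/1
  p_1/q_1 = 91/2
  p_2/q_2 = 136/3
  p_3/q_3 = 635/14
  p_4/q_4 = 771/17
  p_5/q_5 = 2177/48
q_4 = 17 ≤ 21 < 48 = q_5, so the answer is 771/17.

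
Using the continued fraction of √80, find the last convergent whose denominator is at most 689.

2889/323

√80 = [8; 1, 16, …] (period length 2).
Convergents:
  p_0/q_0 = 8/1
  p_1/q_1 = 9/1
  p_2/q_2 = 152/17
  p_3/q_3 = 161/18
  p_4/q_4 = 2728/305
  p_5/q_5 = 2889/323
  p_6/q_6 = 48952/5473
q_5 = 323 ≤ 689 < 5473 = q_6, so the answer is 2889/323.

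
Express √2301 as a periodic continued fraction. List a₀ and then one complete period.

[47; 1, 30, 1, 94]

a₀ = ⌊√2301⌋ = 47.
With m₀=0, d₀=1 and mₖ₊₁ = dₖaₖ − mₖ, dₖ₊₁ = (n − mₖ₊₁²)/dₖ, aₖ₊₁ = ⌊(a₀+mₖ₊₁)/dₖ₊₁⌋:
  k=1: m=47, d=92, a=1
  k=2: m=45, d=3, a=30
  k=3: m=45, d=92, a=1
  k=4: m=47, d=1, a=94
d=1 and a=2a₀=94 at k=4, so the next step gives (m, d) = (47, 92) again — its k=1 value — and the period has length 4.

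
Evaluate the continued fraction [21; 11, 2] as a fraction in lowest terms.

485/23

Using pₖ = aₖpₖ₋₁ + pₖ₋₂ and qₖ = aₖqₖ₋₁ + qₖ₋₂:
  k=0: a=21, p=21, q=1
  k=1: a=11, p=232, q=11
  k=2: a=2, p=485, q=23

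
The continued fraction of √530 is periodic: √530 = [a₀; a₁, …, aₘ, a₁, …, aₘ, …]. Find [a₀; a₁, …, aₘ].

a₀ = ⌊√530⌋ = 23.

[23; 46]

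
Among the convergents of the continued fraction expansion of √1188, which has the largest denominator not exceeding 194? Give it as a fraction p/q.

√1188 = [34; 2, 7, 6, 7, 2, 68, …] (period length 6).
Convergents:
  p_0/q_0 = 34/1
  p_1/q_1 = 69/2
  p_2/q_2 = 517/15
  p_3/q_3 = 3171/92
  p_4/q_4 = 22714/659
q_3 = 92 ≤ 194 < 659 = q_4, so the answer is 3171/92.

3171/92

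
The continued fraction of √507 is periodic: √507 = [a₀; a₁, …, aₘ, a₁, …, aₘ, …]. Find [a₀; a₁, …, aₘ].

[22; 1, 1, 14, 1, 1, 44]

a₀ = ⌊√507⌋ = 22.
With m₀=0, d₀=1 and mₖ₊₁ = dₖaₖ − mₖ, dₖ₊₁ = (n − mₖ₊₁²)/dₖ, aₖ₊₁ = ⌊(a₀+mₖ₊₁)/dₖ₊₁⌋:
  k=1: m=22, d=23, a=1
  k=2: m=1, d=22, a=1
  k=3: m=21, d=3, a=14
  k=4: m=21, d=22, a=1
  k=5: m=1, d=23, a=1
  k=6: m=22, d=1, a=44
d=1 and a=2a₀=44 at k=6, so the next step gives (m, d) = (22, 23) again — its k=1 value — and the period has length 6.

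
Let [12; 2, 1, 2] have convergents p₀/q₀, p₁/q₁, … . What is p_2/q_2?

37/3

Using pₖ = aₖpₖ₋₁ + pₖ₋₂, qₖ = aₖqₖ₋₁ + qₖ₋₂ (with p₋₁=1, p₋₂=0, q₋₁=0, q₋₂=1):
  k=0: a=12, p=12, q=1
  k=1: a=2, p=25, q=2
  k=2: a=1, p=37, q=3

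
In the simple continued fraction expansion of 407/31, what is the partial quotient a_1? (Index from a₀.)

407 = 13·31 + 4   →  a_0 = 13
31 = 7·4 + 3   →  a_1 = 7

7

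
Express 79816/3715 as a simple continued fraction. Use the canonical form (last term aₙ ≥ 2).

79816 = 21*3715 + 1801
3715 = 2*1801 + 113
1801 = 15*113 + 106
113 = 1*106 + 7
106 = 15*7 + 1
7 = 7*1 + 0  (stop)
So 79816/3715 = [21; 2, 15, 1, 15, 7].

[21; 2, 15, 1, 15, 7]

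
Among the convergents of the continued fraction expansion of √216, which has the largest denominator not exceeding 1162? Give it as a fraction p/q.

√216 = [14; 1, 2, 3, 2, 1, 28, …] (period length 6).
Convergents:
  p_0/q_0 = 14/1
  p_1/q_1 = 15/1
  p_2/q_2 = 44/3
  p_3/q_3 = 147/10
  p_4/q_4 = 338/23
  p_5/q_5 = 485/33
  p_6/q_6 = 13918/947
  p_7/q_7 = 14403/980
  p_8/q_8 = 42724/2907
q_7 = 980 ≤ 1162 < 2907 = q_8, so the answer is 14403/980.

14403/980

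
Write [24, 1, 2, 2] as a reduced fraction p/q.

Using pₖ = aₖpₖ₋₁ + pₖ₋₂ and qₖ = aₖqₖ₋₁ + qₖ₋₂:
  k=0: a=24, p=24, q=1
  k=1: a=1, p=25, q=1
  k=2: a=2, p=74, q=3
  k=3: a=2, p=173, q=7

173/7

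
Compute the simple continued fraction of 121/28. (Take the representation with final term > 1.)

[4; 3, 9]

121 = 4*28 + 9
28 = 3*9 + 1
9 = 9*1 + 0  (stop)
So 121/28 = [4; 3, 9].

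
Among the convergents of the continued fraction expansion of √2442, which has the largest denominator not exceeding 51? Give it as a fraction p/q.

√2442 = [49; 2, 2, 2, 98, …] (period length 4).
Convergents:
  p_0/q_0 = 49/1
  p_1/q_1 = 99/2
  p_2/q_2 = 247/5
  p_3/q_3 = 593/12
  p_4/q_4 = 58361/1181
q_3 = 12 ≤ 51 < 1181 = q_4, so the answer is 593/12.

593/12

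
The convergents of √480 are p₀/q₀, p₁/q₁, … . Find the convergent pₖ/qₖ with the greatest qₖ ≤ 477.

10341/472

√480 = [21; 1, 9, 1, 42, …] (period length 4).
Convergents:
  p_0/q_0 = 21/1
  p_1/q_1 = 22/1
  p_2/q_2 = 219/10
  p_3/q_3 = 241/11
  p_4/q_4 = 10341/472
  p_5/q_5 = 10582/483
q_4 = 472 ≤ 477 < 483 = q_5, so the answer is 10341/472.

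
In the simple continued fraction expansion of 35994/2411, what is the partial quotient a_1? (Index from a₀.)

35994 = 14·2411 + 2240   →  a_0 = 14
2411 = 1·2240 + 171   →  a_1 = 1

1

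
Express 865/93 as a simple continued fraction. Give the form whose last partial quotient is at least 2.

[9; 3, 3, 9]

865 = 9*93 + 28
93 = 3*28 + 9
28 = 3*9 + 1
9 = 9*1 + 0  (stop)
So 865/93 = [9; 3, 3, 9].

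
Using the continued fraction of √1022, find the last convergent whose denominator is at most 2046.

√1022 = [31; 1, 30, 1, 62, …] (period length 4).
Convergents:
  p_0/q_0 = 31/1
  p_1/q_1 = 32/1
  p_2/q_2 = 991/31
  p_3/q_3 = 1023/32
  p_4/q_4 = 64417/2015
  p_5/q_5 = 65440/2047
q_4 = 2015 ≤ 2046 < 2047 = q_5, so the answer is 64417/2015.

64417/2015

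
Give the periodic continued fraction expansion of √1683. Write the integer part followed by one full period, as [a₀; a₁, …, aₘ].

[41; 41, 82]

a₀ = ⌊√1683⌋ = 41.
With m₀=0, d₀=1 and mₖ₊₁ = dₖaₖ − mₖ, dₖ₊₁ = (n − mₖ₊₁²)/dₖ, aₖ₊₁ = ⌊(a₀+mₖ₊₁)/dₖ₊₁⌋:
  k=1: m=41, d=2, a=41
  k=2: m=41, d=1, a=82
d=1 and a=2a₀=82 at k=2, so the next step gives (m, d) = (41, 2) again — its k=1 value — and the period has length 2.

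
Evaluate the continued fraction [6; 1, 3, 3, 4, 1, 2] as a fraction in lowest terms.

Using pₖ = aₖpₖ₋₁ + pₖ₋₂ and qₖ = aₖqₖ₋₁ + qₖ₋₂:
  k=0: a=6, p=6, q=1
  k=1: a=1, p=7, q=1
  k=2: a=3, p=27, q=4
  k=3: a=3, p=88, q=13
  k=4: a=4, p=379, q=56
  k=5: a=1, p=467, q=69
  k=6: a=2, p=1313, q=194

1313/194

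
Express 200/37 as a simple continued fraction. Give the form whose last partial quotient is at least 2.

[5; 2, 2, 7]

200 = 5×37 + 15
37 = 2×15 + 7
15 = 2×7 + 1
7 = 7×1 + 0  (stop)
So 200/37 = [5; 2, 2, 7].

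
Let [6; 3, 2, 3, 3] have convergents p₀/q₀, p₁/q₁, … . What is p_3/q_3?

151/24

Using pₖ = aₖpₖ₋₁ + pₖ₋₂, qₖ = aₖqₖ₋₁ + qₖ₋₂ (with p₋₁=1, p₋₂=0, q₋₁=0, q₋₂=1):
  k=0: a=6, p=6, q=1
  k=1: a=3, p=19, q=3
  k=2: a=2, p=44, q=7
  k=3: a=3, p=151, q=24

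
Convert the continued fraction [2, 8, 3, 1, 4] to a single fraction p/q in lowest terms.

333/157

Fold from the inside: start with 4/1.
  1 + 1/4 = 5/4
  3 + 4/5 = 19/5
  8 + 5/19 = 157/19
  2 + 19/157 = 333/157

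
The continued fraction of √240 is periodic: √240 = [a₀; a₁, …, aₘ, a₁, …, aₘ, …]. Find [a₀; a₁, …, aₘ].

[15; 2, 30]

a₀ = ⌊√240⌋ = 15.
With m₀=0, d₀=1 and mₖ₊₁ = dₖaₖ − mₖ, dₖ₊₁ = (n − mₖ₊₁²)/dₖ, aₖ₊₁ = ⌊(a₀+mₖ₊₁)/dₖ₊₁⌋:
  k=1: m=15, d=15, a=2
  k=2: m=15, d=1, a=30
d=1 and a=2a₀=30 at k=2, so the next step gives (m, d) = (15, 15) again — its k=1 value — and the period has length 2.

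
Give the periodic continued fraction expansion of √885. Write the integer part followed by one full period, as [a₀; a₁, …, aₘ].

a₀ = ⌊√885⌋ = 29.

[29; 1, 2, 1, 58]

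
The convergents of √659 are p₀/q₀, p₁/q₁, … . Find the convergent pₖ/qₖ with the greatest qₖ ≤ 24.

77/3

√659 = [25; 1, 2, 25, 2, 1, 50, …] (period length 6).
Convergents:
  p_0/q_0 = 25/1
  p_1/q_1 = 26/1
  p_2/q_2 = 77/3
  p_3/q_3 = 1951/76
q_2 = 3 ≤ 24 < 76 = q_3, so the answer is 77/3.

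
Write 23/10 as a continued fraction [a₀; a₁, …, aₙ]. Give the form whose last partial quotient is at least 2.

23 = 2·10 + 3
10 = 3·3 + 1
3 = 3·1 + 0  (stop)
So 23/10 = [2; 3, 3].

[2; 3, 3]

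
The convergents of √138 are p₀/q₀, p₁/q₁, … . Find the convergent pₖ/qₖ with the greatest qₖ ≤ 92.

1069/91

√138 = [11; 1, 2, 1, 22, …] (period length 4).
Convergents:
  p_0/q_0 = 11/1
  p_1/q_1 = 12/1
  p_2/q_2 = 35/3
  p_3/q_3 = 47/4
  p_4/q_4 = 1069/91
  p_5/q_5 = 1116/95
q_4 = 91 ≤ 92 < 95 = q_5, so the answer is 1069/91.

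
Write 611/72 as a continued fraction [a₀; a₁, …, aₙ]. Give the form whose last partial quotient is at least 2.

611 = 8·72 + 35
72 = 2·35 + 2
35 = 17·2 + 1
2 = 2·1 + 0  (stop)
So 611/72 = [8; 2, 17, 2].

[8; 2, 17, 2]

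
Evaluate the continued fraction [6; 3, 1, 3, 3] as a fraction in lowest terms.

Fold from the inside: start with 3/1.
  3 + 1/3 = 10/3
  1 + 3/10 = 13/10
  3 + 10/13 = 49/13
  6 + 13/49 = 307/49

307/49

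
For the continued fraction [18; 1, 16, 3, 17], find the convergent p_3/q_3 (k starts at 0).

985/52

Using pₖ = aₖpₖ₋₁ + pₖ₋₂, qₖ = aₖqₖ₋₁ + qₖ₋₂ (with p₋₁=1, p₋₂=0, q₋₁=0, q₋₂=1):
  k=0: a=18, p=18, q=1
  k=1: a=1, p=19, q=1
  k=2: a=16, p=322, q=17
  k=3: a=3, p=985, q=52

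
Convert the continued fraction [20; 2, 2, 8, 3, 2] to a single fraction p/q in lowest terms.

6203/304

Fold from the inside: start with 2/1.
  3 + 1/2 = 7/2
  8 + 2/7 = 58/7
  2 + 7/58 = 123/58
  2 + 58/123 = 304/123
  20 + 123/304 = 6203/304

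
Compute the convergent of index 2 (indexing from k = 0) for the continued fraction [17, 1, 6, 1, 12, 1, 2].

Using pₖ = aₖpₖ₋₁ + pₖ₋₂, qₖ = aₖqₖ₋₁ + qₖ₋₂ (with p₋₁=1, p₋₂=0, q₋₁=0, q₋₂=1):
  k=0: a=17, p=17, q=1
  k=1: a=1, p=18, q=1
  k=2: a=6, p=125, q=7

125/7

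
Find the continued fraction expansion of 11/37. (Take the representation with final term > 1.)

[0; 3, 2, 1, 3]

11 = 0×37 + 11
37 = 3×11 + 4
11 = 2×4 + 3
4 = 1×3 + 1
3 = 3×1 + 0  (stop)
So 11/37 = [0; 3, 2, 1, 3].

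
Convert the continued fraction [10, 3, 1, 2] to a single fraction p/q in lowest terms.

Fold from the inside: start with 2/1.
  1 + 1/2 = 3/2
  3 + 2/3 = 11/3
  10 + 3/11 = 113/11

113/11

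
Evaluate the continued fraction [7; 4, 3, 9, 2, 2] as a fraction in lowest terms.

Using pₖ = aₖpₖ₋₁ + pₖ₋₂ and qₖ = aₖqₖ₋₁ + qₖ₋₂:
  k=0: a=7, p=7, q=1
  k=1: a=4, p=29, q=4
  k=2: a=3, p=94, q=13
  k=3: a=9, p=875, q=121
  k=4: a=2, p=1844, q=255
  k=5: a=2, p=4563, q=631

4563/631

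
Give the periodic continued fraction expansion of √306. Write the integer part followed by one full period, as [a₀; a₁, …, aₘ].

[17; 2, 34]

a₀ = ⌊√306⌋ = 17.
With m₀=0, d₀=1 and mₖ₊₁ = dₖaₖ − mₖ, dₖ₊₁ = (n − mₖ₊₁²)/dₖ, aₖ₊₁ = ⌊(a₀+mₖ₊₁)/dₖ₊₁⌋:
  k=1: m=17, d=17, a=2
  k=2: m=17, d=1, a=34
d=1 and a=2a₀=34 at k=2, so the next step gives (m, d) = (17, 17) again — its k=1 value — and the period has length 2.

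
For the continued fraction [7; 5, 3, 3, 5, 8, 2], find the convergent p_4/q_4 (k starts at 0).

2020/281

Using pₖ = aₖpₖ₋₁ + pₖ₋₂, qₖ = aₖqₖ₋₁ + qₖ₋₂ (with p₋₁=1, p₋₂=0, q₋₁=0, q₋₂=1):
  k=0: a=7, p=7, q=1
  k=1: a=5, p=36, q=5
  k=2: a=3, p=115, q=16
  k=3: a=3, p=381, q=53
  k=4: a=5, p=2020, q=281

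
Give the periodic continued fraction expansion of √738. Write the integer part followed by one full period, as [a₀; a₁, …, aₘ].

[27; 6, 54]

a₀ = ⌊√738⌋ = 27.
With m₀=0, d₀=1 and mₖ₊₁ = dₖaₖ − mₖ, dₖ₊₁ = (n − mₖ₊₁²)/dₖ, aₖ₊₁ = ⌊(a₀+mₖ₊₁)/dₖ₊₁⌋:
  k=1: m=27, d=9, a=6
  k=2: m=27, d=1, a=54
d=1 and a=2a₀=54 at k=2, so the next step gives (m, d) = (27, 9) again — its k=1 value — and the period has length 2.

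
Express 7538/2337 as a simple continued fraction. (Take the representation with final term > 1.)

7538 = 3×2337 + 527
2337 = 4×527 + 229
527 = 2×229 + 69
229 = 3×69 + 22
69 = 3×22 + 3
22 = 7×3 + 1
3 = 3×1 + 0  (stop)
So 7538/2337 = [3; 4, 2, 3, 3, 7, 3].

[3; 4, 2, 3, 3, 7, 3]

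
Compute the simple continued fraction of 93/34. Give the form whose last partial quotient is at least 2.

93 = 2·34 + 25
34 = 1·25 + 9
25 = 2·9 + 7
9 = 1·7 + 2
7 = 3·2 + 1
2 = 2·1 + 0  (stop)
So 93/34 = [2; 1, 2, 1, 3, 2].

[2; 1, 2, 1, 3, 2]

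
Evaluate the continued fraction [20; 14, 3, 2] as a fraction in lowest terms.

2007/100

Fold from the inside: start with 2/1.
  3 + 1/2 = 7/2
  14 + 2/7 = 100/7
  20 + 7/100 = 2007/100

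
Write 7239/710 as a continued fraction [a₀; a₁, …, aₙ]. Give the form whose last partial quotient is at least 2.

[10; 5, 9, 3, 1, 3]

7239 = 10·710 + 139
710 = 5·139 + 15
139 = 9·15 + 4
15 = 3·4 + 3
4 = 1·3 + 1
3 = 3·1 + 0  (stop)
So 7239/710 = [10; 5, 9, 3, 1, 3].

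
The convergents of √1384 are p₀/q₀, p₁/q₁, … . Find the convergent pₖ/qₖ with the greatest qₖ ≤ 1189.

√1384 = [37; 4, 1, 17, 1, 4, 74, …] (period length 6).
Convergents:
  p_0/q_0 = 37/1
  p_1/q_1 = 149/4
  p_2/q_2 = 186/5
  p_3/q_3 = 3311/89
  p_4/q_4 = 3497/94
  p_5/q_5 = 17299/465
  p_6/q_6 = 1283623/34504
q_5 = 465 ≤ 1189 < 34504 = q_6, so the answer is 17299/465.

17299/465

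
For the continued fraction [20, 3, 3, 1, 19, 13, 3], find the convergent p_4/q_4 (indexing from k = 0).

Using pₖ = aₖpₖ₋₁ + pₖ₋₂, qₖ = aₖqₖ₋₁ + qₖ₋₂ (with p₋₁=1, p₋₂=0, q₋₁=0, q₋₂=1):
  k=0: a=20, p=20, q=1
  k=1: a=3, p=61, q=3
  k=2: a=3, p=203, q=10
  k=3: a=1, p=264, q=13
  k=4: a=19, p=5219, q=257

5219/257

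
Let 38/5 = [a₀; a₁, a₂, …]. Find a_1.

1

38 = 7·5 + 3   →  a_0 = 7
5 = 1·3 + 2   →  a_1 = 1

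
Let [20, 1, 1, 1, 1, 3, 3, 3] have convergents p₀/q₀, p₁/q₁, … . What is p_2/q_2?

41/2

Using pₖ = aₖpₖ₋₁ + pₖ₋₂, qₖ = aₖqₖ₋₁ + qₖ₋₂ (with p₋₁=1, p₋₂=0, q₋₁=0, q₋₂=1):
  k=0: a=20, p=20, q=1
  k=1: a=1, p=21, q=1
  k=2: a=1, p=41, q=2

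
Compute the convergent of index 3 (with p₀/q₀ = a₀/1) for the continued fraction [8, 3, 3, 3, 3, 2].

274/33

Using pₖ = aₖpₖ₋₁ + pₖ₋₂, qₖ = aₖqₖ₋₁ + qₖ₋₂ (with p₋₁=1, p₋₂=0, q₋₁=0, q₋₂=1):
  k=0: a=8, p=8, q=1
  k=1: a=3, p=25, q=3
  k=2: a=3, p=83, q=10
  k=3: a=3, p=274, q=33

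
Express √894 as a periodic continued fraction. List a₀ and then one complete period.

a₀ = ⌊√894⌋ = 29.

[29; 1, 8, 1, 58]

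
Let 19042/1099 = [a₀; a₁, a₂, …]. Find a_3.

3

19042 = 17·1099 + 359   →  a_0 = 17
1099 = 3·359 + 22   →  a_1 = 3
359 = 16·22 + 7   →  a_2 = 16
22 = 3·7 + 1   →  a_3 = 3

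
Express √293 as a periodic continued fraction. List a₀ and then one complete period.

a₀ = ⌊√293⌋ = 17.
With m₀=0, d₀=1 and mₖ₊₁ = dₖaₖ − mₖ, dₖ₊₁ = (n − mₖ₊₁²)/dₖ, aₖ₊₁ = ⌊(a₀+mₖ₊₁)/dₖ₊₁⌋:
  k=1: m=17, d=4, a=8
  k=2: m=15, d=17, a=1
  k=3: m=2, d=17, a=1
  k=4: m=15, d=4, a=8
  k=5: m=17, d=1, a=34
d=1 and a=2a₀=34 at k=5, so the next step gives (m, d) = (17, 4) again — its k=1 value — and the period has length 5.

[17; 8, 1, 1, 8, 34]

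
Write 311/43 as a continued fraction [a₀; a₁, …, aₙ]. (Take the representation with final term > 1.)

311 = 7·43 + 10
43 = 4·10 + 3
10 = 3·3 + 1
3 = 3·1 + 0  (stop)
So 311/43 = [7; 4, 3, 3].

[7; 4, 3, 3]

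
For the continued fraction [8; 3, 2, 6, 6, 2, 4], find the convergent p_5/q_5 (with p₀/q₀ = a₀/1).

4965/599

Using pₖ = aₖpₖ₋₁ + pₖ₋₂, qₖ = aₖqₖ₋₁ + qₖ₋₂ (with p₋₁=1, p₋₂=0, q₋₁=0, q₋₂=1):
  k=0: a=8, p=8, q=1
  k=1: a=3, p=25, q=3
  k=2: a=2, p=58, q=7
  k=3: a=6, p=373, q=45
  k=4: a=6, p=2296, q=277
  k=5: a=2, p=4965, q=599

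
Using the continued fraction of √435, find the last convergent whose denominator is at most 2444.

√435 = [20; 1, 5, 1, 40, …] (period length 4).
Convergents:
  p_0/q_0 = 20/1
  p_1/q_1 = 21/1
  p_2/q_2 = 125/6
  p_3/q_3 = 146/7
  p_4/q_4 = 5965/286
  p_5/q_5 = 6111/293
  p_6/q_6 = 36520/1751
  p_7/q_7 = 42631/2044
  p_8/q_8 = 1741760/83511
q_7 = 2044 ≤ 2444 < 83511 = q_8, so the answer is 42631/2044.

42631/2044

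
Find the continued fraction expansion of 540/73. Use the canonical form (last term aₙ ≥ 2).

540 = 7*73 + 29
73 = 2*29 + 15
29 = 1*15 + 14
15 = 1*14 + 1
14 = 14*1 + 0  (stop)
So 540/73 = [7; 2, 1, 1, 14].

[7; 2, 1, 1, 14]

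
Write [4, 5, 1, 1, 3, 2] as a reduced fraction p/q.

372/89

Fold from the inside: start with 2/1.
  3 + 1/2 = 7/2
  1 + 2/7 = 9/7
  1 + 7/9 = 16/9
  5 + 9/16 = 89/16
  4 + 16/89 = 372/89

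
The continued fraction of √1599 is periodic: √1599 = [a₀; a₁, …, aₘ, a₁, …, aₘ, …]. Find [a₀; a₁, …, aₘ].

a₀ = ⌊√1599⌋ = 39.

[39; 1, 78]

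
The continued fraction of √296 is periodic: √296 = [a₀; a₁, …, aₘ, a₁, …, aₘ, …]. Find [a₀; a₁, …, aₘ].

[17; 4, 1, 7, 1, 4, 34]

a₀ = ⌊√296⌋ = 17.
With m₀=0, d₀=1 and mₖ₊₁ = dₖaₖ − mₖ, dₖ₊₁ = (n − mₖ₊₁²)/dₖ, aₖ₊₁ = ⌊(a₀+mₖ₊₁)/dₖ₊₁⌋:
  k=1: m=17, d=7, a=4
  k=2: m=11, d=25, a=1
  k=3: m=14, d=4, a=7
  k=4: m=14, d=25, a=1
  k=5: m=11, d=7, a=4
  k=6: m=17, d=1, a=34
d=1 and a=2a₀=34 at k=6, so the next step gives (m, d) = (17, 7) again — its k=1 value — and the period has length 6.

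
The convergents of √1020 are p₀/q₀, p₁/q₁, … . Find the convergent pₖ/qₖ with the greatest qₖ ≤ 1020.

32161/1007

√1020 = [31; 1, 14, 1, 62, …] (period length 4).
Convergents:
  p_0/q_0 = 31/1
  p_1/q_1 = 32/1
  p_2/q_2 = 479/15
  p_3/q_3 = 511/16
  p_4/q_4 = 32161/1007
  p_5/q_5 = 32672/1023
q_4 = 1007 ≤ 1020 < 1023 = q_5, so the answer is 32161/1007.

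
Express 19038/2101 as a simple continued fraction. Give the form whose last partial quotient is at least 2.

19038 = 9·2101 + 129
2101 = 16·129 + 37
129 = 3·37 + 18
37 = 2·18 + 1
18 = 18·1 + 0  (stop)
So 19038/2101 = [9; 16, 3, 2, 18].

[9; 16, 3, 2, 18]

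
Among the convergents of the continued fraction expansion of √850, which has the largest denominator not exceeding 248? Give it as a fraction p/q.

2449/84

√850 = [29; 6, 2, 6, 58, …] (period length 4).
Convergents:
  p_0/q_0 = 29/1
  p_1/q_1 = 175/6
  p_2/q_2 = 379/13
  p_3/q_3 = 2449/84
  p_4/q_4 = 142421/4885
q_3 = 84 ≤ 248 < 4885 = q_4, so the answer is 2449/84.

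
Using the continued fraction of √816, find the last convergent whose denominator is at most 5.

√816 = [28; 1, 1, 3, 3, 3, 1, 1, 56, …] (period length 8).
Convergents:
  p_0/q_0 = 28/1
  p_1/q_1 = 29/1
  p_2/q_2 = 57/2
  p_3/q_3 = 200/7
q_2 = 2 ≤ 5 < 7 = q_3, so the answer is 57/2.

57/2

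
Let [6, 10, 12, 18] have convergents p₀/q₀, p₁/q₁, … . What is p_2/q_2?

738/121

Using pₖ = aₖpₖ₋₁ + pₖ₋₂, qₖ = aₖqₖ₋₁ + qₖ₋₂ (with p₋₁=1, p₋₂=0, q₋₁=0, q₋₂=1):
  k=0: a=6, p=6, q=1
  k=1: a=10, p=61, q=10
  k=2: a=12, p=738, q=121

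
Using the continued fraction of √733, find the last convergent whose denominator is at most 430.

√733 = [27; 13, 1, 1, 13, 54, …] (period length 5).
Convergents:
  p_0/q_0 = 27/1
  p_1/q_1 = 352/13
  p_2/q_2 = 379/14
  p_3/q_3 = 731/27
  p_4/q_4 = 9882/365
  p_5/q_5 = 534359/19737
q_4 = 365 ≤ 430 < 19737 = q_5, so the answer is 9882/365.

9882/365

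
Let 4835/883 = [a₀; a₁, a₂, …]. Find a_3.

4835 = 5·883 + 420   →  a_0 = 5
883 = 2·420 + 43   →  a_1 = 2
420 = 9·43 + 33   →  a_2 = 9
43 = 1·33 + 10   →  a_3 = 1

1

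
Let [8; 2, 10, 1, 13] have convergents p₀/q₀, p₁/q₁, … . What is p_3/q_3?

195/23

Using pₖ = aₖpₖ₋₁ + pₖ₋₂, qₖ = aₖqₖ₋₁ + qₖ₋₂ (with p₋₁=1, p₋₂=0, q₋₁=0, q₋₂=1):
  k=0: a=8, p=8, q=1
  k=1: a=2, p=17, q=2
  k=2: a=10, p=178, q=21
  k=3: a=1, p=195, q=23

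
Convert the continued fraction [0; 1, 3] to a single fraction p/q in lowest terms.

Using pₖ = aₖpₖ₋₁ + pₖ₋₂ and qₖ = aₖqₖ₋₁ + qₖ₋₂:
  k=0: a=0, p=0, q=1
  k=1: a=1, p=1, q=1
  k=2: a=3, p=3, q=4

3/4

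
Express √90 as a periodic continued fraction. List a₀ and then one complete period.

a₀ = ⌊√90⌋ = 9.
With m₀=0, d₀=1 and mₖ₊₁ = dₖaₖ − mₖ, dₖ₊₁ = (n − mₖ₊₁²)/dₖ, aₖ₊₁ = ⌊(a₀+mₖ₊₁)/dₖ₊₁⌋:
  k=1: m=9, d=9, a=2
  k=2: m=9, d=1, a=18
d=1 and a=2a₀=18 at k=2, so the next step gives (m, d) = (9, 9) again — its k=1 value — and the period has length 2.

[9; 2, 18]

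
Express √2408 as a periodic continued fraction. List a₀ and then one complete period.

a₀ = ⌊√2408⌋ = 49.
With m₀=0, d₀=1 and mₖ₊₁ = dₖaₖ − mₖ, dₖ₊₁ = (n − mₖ₊₁²)/dₖ, aₖ₊₁ = ⌊(a₀+mₖ₊₁)/dₖ₊₁⌋:
  k=1: m=49, d=7, a=14
  k=2: m=49, d=1, a=98
d=1 and a=2a₀=98 at k=2, so the next step gives (m, d) = (49, 7) again — its k=1 value — and the period has length 2.

[49; 14, 98]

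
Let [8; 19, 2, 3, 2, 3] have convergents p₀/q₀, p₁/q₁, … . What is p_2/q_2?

Using pₖ = aₖpₖ₋₁ + pₖ₋₂, qₖ = aₖqₖ₋₁ + qₖ₋₂ (with p₋₁=1, p₋₂=0, q₋₁=0, q₋₂=1):
  k=0: a=8, p=8, q=1
  k=1: a=19, p=153, q=19
  k=2: a=2, p=314, q=39

314/39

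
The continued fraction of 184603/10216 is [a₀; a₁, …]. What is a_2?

184603 = 18·10216 + 715   →  a_0 = 18
10216 = 14·715 + 206   →  a_1 = 14
715 = 3·206 + 97   →  a_2 = 3

3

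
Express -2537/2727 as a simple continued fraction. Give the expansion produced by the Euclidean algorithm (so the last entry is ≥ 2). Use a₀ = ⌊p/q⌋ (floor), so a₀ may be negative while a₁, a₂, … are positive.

[-1; 14, 2, 1, 5, 11]

-2537 = -1×2727 + 190
2727 = 14×190 + 67
190 = 2×67 + 56
67 = 1×56 + 11
56 = 5×11 + 1
11 = 11×1 + 0  (stop)
So -2537/2727 = [-1; 14, 2, 1, 5, 11].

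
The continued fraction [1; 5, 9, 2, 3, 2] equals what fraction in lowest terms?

922/771

Using pₖ = aₖpₖ₋₁ + pₖ₋₂ and qₖ = aₖqₖ₋₁ + qₖ₋₂:
  k=0: a=1, p=1, q=1
  k=1: a=5, p=6, q=5
  k=2: a=9, p=55, q=46
  k=3: a=2, p=116, q=97
  k=4: a=3, p=403, q=337
  k=5: a=2, p=922, q=771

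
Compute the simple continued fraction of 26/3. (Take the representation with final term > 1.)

26 = 8*3 + 2
3 = 1*2 + 1
2 = 2*1 + 0  (stop)
So 26/3 = [8; 1, 2].

[8; 1, 2]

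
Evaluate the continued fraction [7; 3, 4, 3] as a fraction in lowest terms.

Fold from the inside: start with 3/1.
  4 + 1/3 = 13/3
  3 + 3/13 = 42/13
  7 + 13/42 = 307/42

307/42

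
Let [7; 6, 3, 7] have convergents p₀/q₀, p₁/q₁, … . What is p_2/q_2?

Using pₖ = aₖpₖ₋₁ + pₖ₋₂, qₖ = aₖqₖ₋₁ + qₖ₋₂ (with p₋₁=1, p₋₂=0, q₋₁=0, q₋₂=1):
  k=0: a=7, p=7, q=1
  k=1: a=6, p=43, q=6
  k=2: a=3, p=136, q=19

136/19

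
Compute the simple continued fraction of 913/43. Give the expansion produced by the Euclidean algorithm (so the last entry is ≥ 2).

913 = 21*43 + 10
43 = 4*10 + 3
10 = 3*3 + 1
3 = 3*1 + 0  (stop)
So 913/43 = [21; 4, 3, 3].

[21; 4, 3, 3]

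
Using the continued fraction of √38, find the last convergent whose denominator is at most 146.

√38 = [6; 6, 12, …] (period length 2).
Convergents:
  p_0/q_0 = 6/1
  p_1/q_1 = 37/6
  p_2/q_2 = 450/73
  p_3/q_3 = 2737/444
q_2 = 73 ≤ 146 < 444 = q_3, so the answer is 450/73.

450/73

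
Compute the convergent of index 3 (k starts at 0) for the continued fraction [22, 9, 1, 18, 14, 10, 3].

Using pₖ = aₖpₖ₋₁ + pₖ₋₂, qₖ = aₖqₖ₋₁ + qₖ₋₂ (with p₋₁=1, p₋₂=0, q₋₁=0, q₋₂=1):
  k=0: a=22, p=22, q=1
  k=1: a=9, p=199, q=9
  k=2: a=1, p=221, q=10
  k=3: a=18, p=4177, q=189

4177/189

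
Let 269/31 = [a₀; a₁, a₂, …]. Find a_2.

2

269 = 8·31 + 21   →  a_0 = 8
31 = 1·21 + 10   →  a_1 = 1
21 = 2·10 + 1   →  a_2 = 2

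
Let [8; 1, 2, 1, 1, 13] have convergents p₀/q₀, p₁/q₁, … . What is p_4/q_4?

61/7

Using pₖ = aₖpₖ₋₁ + pₖ₋₂, qₖ = aₖqₖ₋₁ + qₖ₋₂ (with p₋₁=1, p₋₂=0, q₋₁=0, q₋₂=1):
  k=0: a=8, p=8, q=1
  k=1: a=1, p=9, q=1
  k=2: a=2, p=26, q=3
  k=3: a=1, p=35, q=4
  k=4: a=1, p=61, q=7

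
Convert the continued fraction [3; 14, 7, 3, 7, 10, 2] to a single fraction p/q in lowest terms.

Using pₖ = aₖpₖ₋₁ + pₖ₋₂ and qₖ = aₖqₖ₋₁ + qₖ₋₂:
  k=0: a=3, p=3, q=1
  k=1: a=14, p=43, q=14
  k=2: a=7, p=304, q=99
  k=3: a=3, p=955, q=311
  k=4: a=7, p=6989, q=2276
  k=5: a=10, p=70845, q=23071
  k=6: a=2, p=148679, q=48418

148679/48418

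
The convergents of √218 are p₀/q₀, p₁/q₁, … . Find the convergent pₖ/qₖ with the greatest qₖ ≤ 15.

√218 = [14; 1, 3, 3, 1, 28, …] (period length 5).
Convergents:
  p_0/q_0 = 14/1
  p_1/q_1 = 15/1
  p_2/q_2 = 59/4
  p_3/q_3 = 192/13
  p_4/q_4 = 251/17
q_3 = 13 ≤ 15 < 17 = q_4, so the answer is 192/13.

192/13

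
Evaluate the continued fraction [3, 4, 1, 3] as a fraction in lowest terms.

Using pₖ = aₖpₖ₋₁ + pₖ₋₂ and qₖ = aₖqₖ₋₁ + qₖ₋₂:
  k=0: a=3, p=3, q=1
  k=1: a=4, p=13, q=4
  k=2: a=1, p=16, q=5
  k=3: a=3, p=61, q=19

61/19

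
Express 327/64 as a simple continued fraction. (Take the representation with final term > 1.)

[5; 9, 7]

327 = 5×64 + 7
64 = 9×7 + 1
7 = 7×1 + 0  (stop)
So 327/64 = [5; 9, 7].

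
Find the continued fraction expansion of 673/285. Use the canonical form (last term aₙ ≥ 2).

[2; 2, 1, 3, 3, 2, 3]

673 = 2·285 + 103
285 = 2·103 + 79
103 = 1·79 + 24
79 = 3·24 + 7
24 = 3·7 + 3
7 = 2·3 + 1
3 = 3·1 + 0  (stop)
So 673/285 = [2; 2, 1, 3, 3, 2, 3].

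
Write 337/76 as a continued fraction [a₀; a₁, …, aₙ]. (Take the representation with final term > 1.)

337 = 4*76 + 33
76 = 2*33 + 10
33 = 3*10 + 3
10 = 3*3 + 1
3 = 3*1 + 0  (stop)
So 337/76 = [4; 2, 3, 3, 3].

[4; 2, 3, 3, 3]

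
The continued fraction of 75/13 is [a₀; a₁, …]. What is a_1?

75 = 5·13 + 10   →  a_0 = 5
13 = 1·10 + 3   →  a_1 = 1

1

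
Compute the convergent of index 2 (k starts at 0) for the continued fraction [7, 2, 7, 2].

112/15

Using pₖ = aₖpₖ₋₁ + pₖ₋₂, qₖ = aₖqₖ₋₁ + qₖ₋₂ (with p₋₁=1, p₋₂=0, q₋₁=0, q₋₂=1):
  k=0: a=7, p=7, q=1
  k=1: a=2, p=15, q=2
  k=2: a=7, p=112, q=15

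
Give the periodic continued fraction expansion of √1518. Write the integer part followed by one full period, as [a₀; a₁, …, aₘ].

a₀ = ⌊√1518⌋ = 38.
With m₀=0, d₀=1 and mₖ₊₁ = dₖaₖ − mₖ, dₖ₊₁ = (n − mₖ₊₁²)/dₖ, aₖ₊₁ = ⌊(a₀+mₖ₊₁)/dₖ₊₁⌋:
  k=1: m=38, d=74, a=1
  k=2: m=36, d=3, a=24
  k=3: m=36, d=74, a=1
  k=4: m=38, d=1, a=76
d=1 and a=2a₀=76 at k=4, so the next step gives (m, d) = (38, 74) again — its k=1 value — and the period has length 4.

[38; 1, 24, 1, 76]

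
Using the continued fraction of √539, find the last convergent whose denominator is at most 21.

√539 = [23; 4, 1, 1, 1, 1, 1, 4, 46, …] (period length 8).
Convergents:
  p_0/q_0 = 23/1
  p_1/q_1 = 93/4
  p_2/q_2 = 116/5
  p_3/q_3 = 209/9
  p_4/q_4 = 325/14
  p_5/q_5 = 534/23
q_4 = 14 ≤ 21 < 23 = q_5, so the answer is 325/14.

325/14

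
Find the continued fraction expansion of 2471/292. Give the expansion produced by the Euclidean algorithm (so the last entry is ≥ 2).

[8; 2, 6, 7, 3]

2471 = 8·292 + 135
292 = 2·135 + 22
135 = 6·22 + 3
22 = 7·3 + 1
3 = 3·1 + 0  (stop)
So 2471/292 = [8; 2, 6, 7, 3].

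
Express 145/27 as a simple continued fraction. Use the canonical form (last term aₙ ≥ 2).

[5; 2, 1, 2, 3]

145 = 5*27 + 10
27 = 2*10 + 7
10 = 1*7 + 3
7 = 2*3 + 1
3 = 3*1 + 0  (stop)
So 145/27 = [5; 2, 1, 2, 3].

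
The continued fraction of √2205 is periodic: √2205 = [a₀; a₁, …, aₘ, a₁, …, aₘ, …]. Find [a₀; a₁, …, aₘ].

[46; 1, 22, 2, 22, 1, 92]

a₀ = ⌊√2205⌋ = 46.
With m₀=0, d₀=1 and mₖ₊₁ = dₖaₖ − mₖ, dₖ₊₁ = (n − mₖ₊₁²)/dₖ, aₖ₊₁ = ⌊(a₀+mₖ₊₁)/dₖ₊₁⌋:
  k=1: m=46, d=89, a=1
  k=2: m=43, d=4, a=22
  k=3: m=45, d=45, a=2
  k=4: m=45, d=4, a=22
  k=5: m=43, d=89, a=1
  k=6: m=46, d=1, a=92
d=1 and a=2a₀=92 at k=6, so the next step gives (m, d) = (46, 89) again — its k=1 value — and the period has length 6.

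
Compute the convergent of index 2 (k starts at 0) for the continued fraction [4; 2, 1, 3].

13/3

Using pₖ = aₖpₖ₋₁ + pₖ₋₂, qₖ = aₖqₖ₋₁ + qₖ₋₂ (with p₋₁=1, p₋₂=0, q₋₁=0, q₋₂=1):
  k=0: a=4, p=4, q=1
  k=1: a=2, p=9, q=2
  k=2: a=1, p=13, q=3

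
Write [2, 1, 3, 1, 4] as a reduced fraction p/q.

Using pₖ = aₖpₖ₋₁ + pₖ₋₂ and qₖ = aₖqₖ₋₁ + qₖ₋₂:
  k=0: a=2, p=2, q=1
  k=1: a=1, p=3, q=1
  k=2: a=3, p=11, q=4
  k=3: a=1, p=14, q=5
  k=4: a=4, p=67, q=24

67/24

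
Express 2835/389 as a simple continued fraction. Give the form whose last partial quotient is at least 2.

2835 = 7*389 + 112
389 = 3*112 + 53
112 = 2*53 + 6
53 = 8*6 + 5
6 = 1*5 + 1
5 = 5*1 + 0  (stop)
So 2835/389 = [7; 3, 2, 8, 1, 5].

[7; 3, 2, 8, 1, 5]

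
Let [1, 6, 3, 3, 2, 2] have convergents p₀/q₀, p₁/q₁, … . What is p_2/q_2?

22/19

Using pₖ = aₖpₖ₋₁ + pₖ₋₂, qₖ = aₖqₖ₋₁ + qₖ₋₂ (with p₋₁=1, p₋₂=0, q₋₁=0, q₋₂=1):
  k=0: a=1, p=1, q=1
  k=1: a=6, p=7, q=6
  k=2: a=3, p=22, q=19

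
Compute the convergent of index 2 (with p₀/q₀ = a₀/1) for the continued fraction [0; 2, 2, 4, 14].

Using pₖ = aₖpₖ₋₁ + pₖ₋₂, qₖ = aₖqₖ₋₁ + qₖ₋₂ (with p₋₁=1, p₋₂=0, q₋₁=0, q₋₂=1):
  k=0: a=0, p=0, q=1
  k=1: a=2, p=1, q=2
  k=2: a=2, p=2, q=5

2/5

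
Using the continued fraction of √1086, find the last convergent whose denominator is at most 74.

√1086 = [32; 1, 20, 1, 64, …] (period length 4).
Convergents:
  p_0/q_0 = 32/1
  p_1/q_1 = 33/1
  p_2/q_2 = 692/21
  p_3/q_3 = 725/22
  p_4/q_4 = 47092/1429
q_3 = 22 ≤ 74 < 1429 = q_4, so the answer is 725/22.

725/22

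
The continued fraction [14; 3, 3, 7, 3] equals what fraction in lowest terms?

3275/229

Fold from the inside: start with 3/1.
  7 + 1/3 = 22/3
  3 + 3/22 = 69/22
  3 + 22/69 = 229/69
  14 + 69/229 = 3275/229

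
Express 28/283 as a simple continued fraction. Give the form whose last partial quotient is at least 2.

[0; 10, 9, 3]

28 = 0*283 + 28
283 = 10*28 + 3
28 = 9*3 + 1
3 = 3*1 + 0  (stop)
So 28/283 = [0; 10, 9, 3].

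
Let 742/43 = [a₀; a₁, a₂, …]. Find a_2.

1

742 = 17·43 + 11   →  a_0 = 17
43 = 3·11 + 10   →  a_1 = 3
11 = 1·10 + 1   →  a_2 = 1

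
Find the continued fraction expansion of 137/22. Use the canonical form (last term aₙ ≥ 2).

137 = 6*22 + 5
22 = 4*5 + 2
5 = 2*2 + 1
2 = 2*1 + 0  (stop)
So 137/22 = [6; 4, 2, 2].

[6; 4, 2, 2]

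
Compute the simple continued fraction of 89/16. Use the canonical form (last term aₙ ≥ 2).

89 = 5*16 + 9
16 = 1*9 + 7
9 = 1*7 + 2
7 = 3*2 + 1
2 = 2*1 + 0  (stop)
So 89/16 = [5; 1, 1, 3, 2].

[5; 1, 1, 3, 2]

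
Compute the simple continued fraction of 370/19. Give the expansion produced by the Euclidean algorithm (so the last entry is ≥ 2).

370 = 19×19 + 9
19 = 2×9 + 1
9 = 9×1 + 0  (stop)
So 370/19 = [19; 2, 9].

[19; 2, 9]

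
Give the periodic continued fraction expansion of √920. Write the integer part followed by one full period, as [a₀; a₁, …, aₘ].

[30; 3, 60]

a₀ = ⌊√920⌋ = 30.
With m₀=0, d₀=1 and mₖ₊₁ = dₖaₖ − mₖ, dₖ₊₁ = (n − mₖ₊₁²)/dₖ, aₖ₊₁ = ⌊(a₀+mₖ₊₁)/dₖ₊₁⌋:
  k=1: m=30, d=20, a=3
  k=2: m=30, d=1, a=60
d=1 and a=2a₀=60 at k=2, so the next step gives (m, d) = (30, 20) again — its k=1 value — and the period has length 2.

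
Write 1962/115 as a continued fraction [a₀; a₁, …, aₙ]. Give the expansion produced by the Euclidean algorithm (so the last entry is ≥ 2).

1962 = 17×115 + 7
115 = 16×7 + 3
7 = 2×3 + 1
3 = 3×1 + 0  (stop)
So 1962/115 = [17; 16, 2, 3].

[17; 16, 2, 3]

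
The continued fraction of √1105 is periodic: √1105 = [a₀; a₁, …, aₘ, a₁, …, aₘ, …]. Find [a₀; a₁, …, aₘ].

[33; 4, 7, 7, 4, 66]

a₀ = ⌊√1105⌋ = 33.
With m₀=0, d₀=1 and mₖ₊₁ = dₖaₖ − mₖ, dₖ₊₁ = (n − mₖ₊₁²)/dₖ, aₖ₊₁ = ⌊(a₀+mₖ₊₁)/dₖ₊₁⌋:
  k=1: m=33, d=16, a=4
  k=2: m=31, d=9, a=7
  k=3: m=32, d=9, a=7
  k=4: m=31, d=16, a=4
  k=5: m=33, d=1, a=66
d=1 and a=2a₀=66 at k=5, so the next step gives (m, d) = (33, 16) again — its k=1 value — and the period has length 5.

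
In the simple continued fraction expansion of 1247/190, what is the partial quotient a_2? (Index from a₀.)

1

1247 = 6·190 + 107   →  a_0 = 6
190 = 1·107 + 83   →  a_1 = 1
107 = 1·83 + 24   →  a_2 = 1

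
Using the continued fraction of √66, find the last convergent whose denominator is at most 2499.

√66 = [8; 8, 16, …] (period length 2).
Convergents:
  p_0/q_0 = 8/1
  p_1/q_1 = 65/8
  p_2/q_2 = 1048/129
  p_3/q_3 = 8449/1040
  p_4/q_4 = 136232/16769
q_3 = 1040 ≤ 2499 < 16769 = q_4, so the answer is 8449/1040.

8449/1040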